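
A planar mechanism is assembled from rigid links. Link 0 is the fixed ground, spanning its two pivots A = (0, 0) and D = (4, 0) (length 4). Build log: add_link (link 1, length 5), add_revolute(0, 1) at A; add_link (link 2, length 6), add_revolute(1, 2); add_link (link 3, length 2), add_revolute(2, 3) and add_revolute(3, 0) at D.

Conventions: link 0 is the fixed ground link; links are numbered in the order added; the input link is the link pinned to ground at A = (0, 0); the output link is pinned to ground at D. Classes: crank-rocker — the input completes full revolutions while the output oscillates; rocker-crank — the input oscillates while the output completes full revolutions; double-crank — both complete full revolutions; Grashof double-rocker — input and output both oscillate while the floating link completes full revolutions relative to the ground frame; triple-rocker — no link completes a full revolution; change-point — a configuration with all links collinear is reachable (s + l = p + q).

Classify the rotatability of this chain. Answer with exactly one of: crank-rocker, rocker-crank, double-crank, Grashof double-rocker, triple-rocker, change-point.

lengths: ground=4, input=5, coupler=6, output=2
sorted: s=2 (shortest), l=6 (longest), p+q=9
s + l = 8 vs p + q = 9
s + l < p + q (Grashof) with shortest = output link → rocker-crank

rocker-crank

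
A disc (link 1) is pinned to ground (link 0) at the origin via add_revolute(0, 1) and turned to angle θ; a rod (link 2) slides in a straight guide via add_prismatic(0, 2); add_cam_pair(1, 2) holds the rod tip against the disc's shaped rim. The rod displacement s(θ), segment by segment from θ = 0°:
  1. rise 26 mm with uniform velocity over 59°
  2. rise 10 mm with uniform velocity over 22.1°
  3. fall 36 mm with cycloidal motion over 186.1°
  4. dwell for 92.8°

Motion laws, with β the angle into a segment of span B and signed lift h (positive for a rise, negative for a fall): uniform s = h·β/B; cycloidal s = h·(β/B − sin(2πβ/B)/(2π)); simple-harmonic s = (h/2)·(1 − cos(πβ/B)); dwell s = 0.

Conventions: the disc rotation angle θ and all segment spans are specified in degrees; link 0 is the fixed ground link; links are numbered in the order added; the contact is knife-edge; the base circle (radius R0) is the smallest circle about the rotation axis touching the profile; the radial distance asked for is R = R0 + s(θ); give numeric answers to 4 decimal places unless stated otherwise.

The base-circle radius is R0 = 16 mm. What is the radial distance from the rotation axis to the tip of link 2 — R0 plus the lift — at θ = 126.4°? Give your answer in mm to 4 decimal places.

segment 1 (0° to 59°, uniform, h = 26) is passed completely: s = 0.0000 + (26) = 26.0000
segment 2 (59° to 81.1°, uniform, h = 10) is passed completely: s = 26.0000 + (10) = 36.0000
θ = 126.4° falls in segment 3 (81.1° to 267.2°, cycloidal, h = -36): β = 126.4 − 81.1 = 45.3°, B = 186.1°; Δs = -36·(0.2434 − sin(2π·0.2434)/(2π)) = -3.0384; s = 36.0000 − 3.0384 = 32.9616
R = R0 + s = 16 + 32.9616 = 48.9616

48.9616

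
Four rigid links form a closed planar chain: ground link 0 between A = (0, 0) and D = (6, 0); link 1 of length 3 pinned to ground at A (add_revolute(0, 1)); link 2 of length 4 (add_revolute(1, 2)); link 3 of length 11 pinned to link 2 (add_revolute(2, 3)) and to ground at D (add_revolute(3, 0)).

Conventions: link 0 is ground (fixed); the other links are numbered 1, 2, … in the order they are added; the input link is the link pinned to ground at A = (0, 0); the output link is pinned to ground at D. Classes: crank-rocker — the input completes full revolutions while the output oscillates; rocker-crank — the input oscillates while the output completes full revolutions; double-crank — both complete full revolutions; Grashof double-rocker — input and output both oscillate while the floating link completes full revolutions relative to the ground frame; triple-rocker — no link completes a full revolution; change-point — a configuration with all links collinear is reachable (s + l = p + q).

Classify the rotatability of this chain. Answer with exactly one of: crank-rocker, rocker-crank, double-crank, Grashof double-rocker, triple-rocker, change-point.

lengths: ground=6, input=3, coupler=4, output=11
sorted: s=3 (shortest), l=11 (longest), p+q=10
s + l = 14 vs p + q = 10
s + l > p + q → non-Grashof → no link fully rotates → triple-rocker

triple-rocker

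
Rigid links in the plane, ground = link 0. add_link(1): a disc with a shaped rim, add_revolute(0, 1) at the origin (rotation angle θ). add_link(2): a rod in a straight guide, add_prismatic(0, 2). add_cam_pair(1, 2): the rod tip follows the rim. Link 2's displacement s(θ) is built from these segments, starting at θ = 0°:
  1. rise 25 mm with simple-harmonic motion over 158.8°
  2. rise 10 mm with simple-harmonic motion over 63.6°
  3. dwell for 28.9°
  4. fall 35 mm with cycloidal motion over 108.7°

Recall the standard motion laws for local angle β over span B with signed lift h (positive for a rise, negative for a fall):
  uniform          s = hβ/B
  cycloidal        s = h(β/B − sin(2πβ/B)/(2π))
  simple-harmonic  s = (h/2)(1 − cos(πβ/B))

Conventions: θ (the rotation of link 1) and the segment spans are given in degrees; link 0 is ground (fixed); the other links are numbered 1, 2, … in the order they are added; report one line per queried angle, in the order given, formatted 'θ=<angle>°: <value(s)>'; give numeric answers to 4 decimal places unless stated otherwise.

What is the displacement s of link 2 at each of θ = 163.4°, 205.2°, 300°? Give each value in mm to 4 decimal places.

segment 1 (0° to 158.8°, simple-harmonic, h = 25) is passed completely: s = 0.0000 + (25) = 25.0000
θ = 163.4° falls in segment 2 (158.8° to 222.4°, simple-harmonic, h = 10): β = 163.4 − 158.8 = 4.6°, B = 63.6°; Δs = 10/2·(1 − cos(π·0.0723)) = 0.1285; s = 25.0000 + 0.1285 = 25.1285
θ = 205.2° falls in segment 2 (158.8° to 222.4°, simple-harmonic, h = 10): β = 205.2 − 158.8 = 46.4°, B = 63.6°; Δs = 10/2·(1 − cos(π·0.7296)) = 8.3014; s = 25.0000 + 8.3014 = 33.3014
segment 2 (158.8° to 222.4°, simple-harmonic, h = 10) is passed completely: s = 25.0000 + (10) = 35.0000
segment 3 (222.4° to 251.3°, dwell): s unchanged at 35.0000
θ = 300° falls in segment 4 (251.3° to 360°, cycloidal, h = -35): β = 300 − 251.3 = 48.7°, B = 108.7°; Δs = -35·(0.4480 − sin(2π·0.4480)/(2π)) = -13.8937; s = 35.0000 − 13.8937 = 21.1063

θ=163.4°: 25.1285
θ=205.2°: 33.3014
θ=300°: 21.1063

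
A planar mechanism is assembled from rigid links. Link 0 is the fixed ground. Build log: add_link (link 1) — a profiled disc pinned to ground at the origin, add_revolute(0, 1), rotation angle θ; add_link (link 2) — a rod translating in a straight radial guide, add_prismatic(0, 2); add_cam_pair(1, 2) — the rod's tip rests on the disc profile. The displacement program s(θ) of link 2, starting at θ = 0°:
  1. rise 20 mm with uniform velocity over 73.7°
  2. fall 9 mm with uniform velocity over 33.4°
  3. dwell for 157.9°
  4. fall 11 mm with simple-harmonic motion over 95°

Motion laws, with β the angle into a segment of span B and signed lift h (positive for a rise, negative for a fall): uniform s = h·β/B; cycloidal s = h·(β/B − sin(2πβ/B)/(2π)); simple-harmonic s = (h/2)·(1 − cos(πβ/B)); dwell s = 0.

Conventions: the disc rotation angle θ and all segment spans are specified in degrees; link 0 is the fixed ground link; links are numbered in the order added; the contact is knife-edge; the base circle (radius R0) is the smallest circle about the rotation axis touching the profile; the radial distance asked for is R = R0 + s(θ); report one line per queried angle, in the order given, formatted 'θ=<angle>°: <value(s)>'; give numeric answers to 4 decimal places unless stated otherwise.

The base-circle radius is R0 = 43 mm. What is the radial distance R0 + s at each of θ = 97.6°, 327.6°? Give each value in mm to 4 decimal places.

seg 1 [0°–73.7°] uniform, h=20: full span → s += 20 → s = 20.0000
seg 2 [73.7°–107.1°] uniform, h=-9: θ=97.6° here. β=23.9, B=33.4. -9·23.9/33.4 = -6.4401 → s = 13.5599
seg 2 [73.7°–107.1°] uniform, h=-9: full span → s += -9 → s = 11.0000
seg 3 [107.1°–265°] dwell: s stays 11.0000
seg 4 [265°–360°] simple-harmonic, h=-11: θ=327.6° here. β=62.6, B=95. -11/2·(1 − cos(π·0.6589)) = -8.1337 → s = 2.8663
θ=97.6°: R = R0 + s = 43 + 13.5599 = 56.5599
θ=327.6°: R = R0 + s = 43 + 2.8663 = 45.8663

θ=97.6°: 56.5599
θ=327.6°: 45.8663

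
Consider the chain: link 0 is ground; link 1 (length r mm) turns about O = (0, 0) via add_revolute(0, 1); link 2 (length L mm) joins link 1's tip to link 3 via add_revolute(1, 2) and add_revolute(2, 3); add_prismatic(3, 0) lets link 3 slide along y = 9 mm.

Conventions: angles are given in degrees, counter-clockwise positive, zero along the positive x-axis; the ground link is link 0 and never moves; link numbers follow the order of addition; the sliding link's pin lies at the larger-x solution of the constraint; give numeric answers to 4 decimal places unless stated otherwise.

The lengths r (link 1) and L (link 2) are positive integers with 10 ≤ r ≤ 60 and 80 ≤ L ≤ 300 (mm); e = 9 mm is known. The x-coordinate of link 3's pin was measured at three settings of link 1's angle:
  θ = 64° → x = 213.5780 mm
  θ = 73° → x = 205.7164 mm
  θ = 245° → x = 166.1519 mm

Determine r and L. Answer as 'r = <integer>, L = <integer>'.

constraint per measurement: (x − r cos θ)² + (r sin θ − e)² = L²
subtracting the θ₁ and θ₂ equations cancels the r² and L² terms:
r = (x₁² − x₂²) / (2[(x₁cos θ₁ + e sin θ₁) − (x₂cos θ₂ + e sin θ₂)]) = 50.0001 → r = 50
L² = (x₁ − r cos θ₁)² + (r sin θ₁ − e)² = 38025.0042 → L = 195.0000 → L = 195
check at θ₃=245°: x = 166.1519 (printed 166.1519) ✓

r = 50, L = 195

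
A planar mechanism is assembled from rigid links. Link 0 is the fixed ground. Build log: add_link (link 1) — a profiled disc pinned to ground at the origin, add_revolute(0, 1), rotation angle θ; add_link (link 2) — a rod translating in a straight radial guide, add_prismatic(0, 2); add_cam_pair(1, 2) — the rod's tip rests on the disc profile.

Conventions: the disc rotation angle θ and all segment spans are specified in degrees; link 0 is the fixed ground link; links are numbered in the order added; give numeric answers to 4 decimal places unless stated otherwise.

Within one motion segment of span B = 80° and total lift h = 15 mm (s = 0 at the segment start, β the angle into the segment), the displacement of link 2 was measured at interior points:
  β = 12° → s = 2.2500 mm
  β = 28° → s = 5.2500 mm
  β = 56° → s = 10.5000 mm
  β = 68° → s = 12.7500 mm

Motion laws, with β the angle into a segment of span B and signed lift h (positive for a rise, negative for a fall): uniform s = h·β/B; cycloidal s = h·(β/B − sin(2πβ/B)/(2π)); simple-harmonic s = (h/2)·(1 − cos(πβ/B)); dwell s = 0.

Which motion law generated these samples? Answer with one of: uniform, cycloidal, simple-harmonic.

candidates at β/B = r: uniform s = h·r (linear in β); cycloidal s = h·(r − sin(2πr)/(2π)); simple-harmonic s = (h/2)(1 − cos(πr))
β=12°: printed 2.2500 | uniform 2.2500, cycloidal 0.3186, simple-harmonic 0.8175
β=28°: printed 5.2500 | uniform 5.2500, cycloidal 3.3186, simple-harmonic 4.0951
β=56°: printed 10.5000 | uniform 10.5000, cycloidal 12.7705, simple-harmonic 11.9084
β=68°: printed 12.7500 | uniform 12.7500, cycloidal 14.6814, simple-harmonic 14.1825
only one law matches every sample → uniform

uniform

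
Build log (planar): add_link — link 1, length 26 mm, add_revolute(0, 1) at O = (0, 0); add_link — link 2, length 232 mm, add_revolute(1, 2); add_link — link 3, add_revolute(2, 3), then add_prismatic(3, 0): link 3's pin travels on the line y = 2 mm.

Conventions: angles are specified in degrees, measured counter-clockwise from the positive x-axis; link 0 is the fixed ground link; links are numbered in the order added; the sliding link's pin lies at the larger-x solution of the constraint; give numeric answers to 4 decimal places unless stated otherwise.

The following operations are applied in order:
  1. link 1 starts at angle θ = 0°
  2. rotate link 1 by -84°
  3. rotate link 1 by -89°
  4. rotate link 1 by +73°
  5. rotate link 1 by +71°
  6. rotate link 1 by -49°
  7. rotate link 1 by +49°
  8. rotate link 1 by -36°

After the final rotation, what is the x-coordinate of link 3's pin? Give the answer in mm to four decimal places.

geometry: r = 26 mm, L = 232 mm, e = 2 mm; θ starts at 0°
rotate link 1 by -84°: θ ← 0° -84° = -84°
rotate link 1 by -89°: θ ← -84° -89° = -173°
rotate link 1 by +73°: θ ← -173° +73° = -100°
rotate link 1 by +71°: θ ← -100° +71° = -29°
rotate link 1 by -49°: θ ← -29° -49° = -78°
rotate link 1 by +49°: θ ← -78° +49° = -29°
rotate link 1 by -36°: θ ← -29° -36° = -65°
crank pin P = (r cos θ, r sin θ) = (10.988075, -23.564002)
h = r sin θ − e = -23.564002 − 2 = -25.564002
x = r cos θ + √(L² − h²) = 10.988075 + 230.587254 = 241.575329

241.5753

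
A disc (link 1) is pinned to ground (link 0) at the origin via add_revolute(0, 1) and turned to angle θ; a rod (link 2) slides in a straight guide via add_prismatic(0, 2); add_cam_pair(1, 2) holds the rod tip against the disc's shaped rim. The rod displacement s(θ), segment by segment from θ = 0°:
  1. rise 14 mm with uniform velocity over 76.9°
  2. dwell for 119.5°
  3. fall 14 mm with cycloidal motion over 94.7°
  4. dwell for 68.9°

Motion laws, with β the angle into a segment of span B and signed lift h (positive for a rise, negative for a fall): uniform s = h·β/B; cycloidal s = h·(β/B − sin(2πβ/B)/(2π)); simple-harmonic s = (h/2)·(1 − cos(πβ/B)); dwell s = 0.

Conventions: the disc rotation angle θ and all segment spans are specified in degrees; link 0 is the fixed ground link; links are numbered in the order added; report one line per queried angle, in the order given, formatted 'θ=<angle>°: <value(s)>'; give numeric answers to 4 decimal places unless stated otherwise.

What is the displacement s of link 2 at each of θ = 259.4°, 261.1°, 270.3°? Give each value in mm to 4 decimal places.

segment 1 (0° to 76.9°, uniform, h = 14) is passed completely: s = 0.0000 + (14) = 14.0000
segment 2 (76.9° to 196.4°, dwell): s unchanged at 14.0000
θ = 259.4° falls in segment 3 (196.4° to 291.1°, cycloidal, h = -14): β = 259.4 − 196.4 = 63°, B = 94.7°; Δs = -14·(0.6653 − sin(2π·0.6653)/(2π)) = -11.2333; s = 14.0000 − 11.2333 = 2.7667
θ = 261.1° falls in segment 3 (196.4° to 291.1°, cycloidal, h = -14): β = 261.1 − 196.4 = 64.7°, B = 94.7°; Δs = -14·(0.6832 − sin(2π·0.6832)/(2π)) = -11.5998; s = 14.0000 − 11.5998 = 2.4002
θ = 270.3° falls in segment 3 (196.4° to 291.1°, cycloidal, h = -14): β = 270.3 − 196.4 = 73.9°, B = 94.7°; Δs = -14·(0.7804 − sin(2π·0.7804)/(2π)) = -13.1128; s = 14.0000 − 13.1128 = 0.8872

θ=259.4°: 2.7667
θ=261.1°: 2.4002
θ=270.3°: 0.8872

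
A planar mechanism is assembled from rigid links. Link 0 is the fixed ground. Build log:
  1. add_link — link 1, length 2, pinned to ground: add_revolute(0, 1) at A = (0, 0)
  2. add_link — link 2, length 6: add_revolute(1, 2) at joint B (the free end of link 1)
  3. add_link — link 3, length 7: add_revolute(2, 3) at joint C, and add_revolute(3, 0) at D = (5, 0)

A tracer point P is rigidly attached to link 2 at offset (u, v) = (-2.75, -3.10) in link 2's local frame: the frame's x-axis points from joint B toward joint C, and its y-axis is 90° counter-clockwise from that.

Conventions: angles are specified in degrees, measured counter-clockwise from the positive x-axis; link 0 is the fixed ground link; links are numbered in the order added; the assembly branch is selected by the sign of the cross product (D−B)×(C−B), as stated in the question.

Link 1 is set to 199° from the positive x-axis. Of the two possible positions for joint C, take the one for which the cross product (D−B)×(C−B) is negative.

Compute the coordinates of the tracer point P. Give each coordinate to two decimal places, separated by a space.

A=(0,0), D=(5.00,0)
B = A + 2.00·(cos199°, sin199°) = (-1.8910, -0.6511)
|BD| = 6.9217
circle(B,6.00) ∩ circle(D,7.00): a=2.5218, h=5.4443
  candidates: C₊=(0.1074,5.0063) cross=37.684; C₋=(1.1317,-5.8341) cross=-37.684
  branch - wants cross < 0 → take C=(1.1317,-5.8341) (cross=-37.684)
ex = (C−B)/|BC| = (0.5038,-0.8638); ey = (0.8638,0.5038)
P = B + -2.75·ex + -3.10·ey = (-5.9543,0.1626)

-5.95 0.16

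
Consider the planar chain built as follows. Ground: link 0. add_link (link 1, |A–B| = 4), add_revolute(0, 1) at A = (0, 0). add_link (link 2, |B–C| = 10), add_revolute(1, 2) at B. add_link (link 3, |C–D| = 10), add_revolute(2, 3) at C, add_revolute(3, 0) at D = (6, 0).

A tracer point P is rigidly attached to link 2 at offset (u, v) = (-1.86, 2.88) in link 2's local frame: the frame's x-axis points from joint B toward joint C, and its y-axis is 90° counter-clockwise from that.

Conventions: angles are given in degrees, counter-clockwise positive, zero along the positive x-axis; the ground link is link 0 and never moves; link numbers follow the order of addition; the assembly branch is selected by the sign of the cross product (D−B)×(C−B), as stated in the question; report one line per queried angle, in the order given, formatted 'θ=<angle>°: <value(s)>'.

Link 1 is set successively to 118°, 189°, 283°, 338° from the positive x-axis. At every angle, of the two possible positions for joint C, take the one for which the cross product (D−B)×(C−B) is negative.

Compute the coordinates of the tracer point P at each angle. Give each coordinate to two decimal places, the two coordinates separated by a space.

A=(0,0), D=(6.00,0)
θ=118°: B = A + 4.00·(cos118°, sin118°) = (-1.8779, 3.5318)
θ=118°: |BD| = 8.6333
θ=118°: circle(B,10.00) ∩ circle(D,10.00): a=4.3167, h=9.0203
θ=118°:   candidates: C₊=(5.7512,9.9969) cross=77.876; C₋=(-1.6290,-6.4651) cross=-77.876
θ=118°:   branch - wants cross < 0 → take C=(-1.6290,-6.4651) (cross=-77.876)
θ=118°: ex = (C−B)/|BC| = (0.0249,-0.9997); ey = (0.9997,0.0249)
θ=118°: P = B + -1.86·ex + 2.88·ey = (0.9549,5.4629)
θ=189°: B = A + 4.00·(cos189°, sin189°) = (-3.9508, -0.6257)
θ=189°: |BD| = 9.9704
θ=189°: circle(B,10.00) ∩ circle(D,10.00): a=4.9852, h=8.6688
θ=189°:   candidates: C₊=(0.4806,8.3388) cross=86.431; C₋=(1.5687,-8.9646) cross=-86.431
θ=189°:   branch - wants cross < 0 → take C=(1.5687,-8.9646) (cross=-86.431)
θ=189°: ex = (C−B)/|BC| = (0.5519,-0.8339); ey = (0.8339,0.5519)
θ=189°: P = B + -1.86·ex + 2.88·ey = (-2.5758,2.5149)
θ=283°: B = A + 4.00·(cos283°, sin283°) = (0.8998, -3.8975)
θ=283°: |BD| = 6.4189
θ=283°: circle(B,10.00) ∩ circle(D,10.00): a=3.2095, h=9.4710
θ=283°:   candidates: C₊=(-2.3008,5.5765) cross=60.793; C₋=(9.2006,-9.4740) cross=-60.793
θ=283°:   branch - wants cross < 0 → take C=(9.2006,-9.4740) (cross=-60.793)
θ=283°: ex = (C−B)/|BC| = (0.8301,-0.5577); ey = (0.5577,0.8301)
θ=283°: P = B + -1.86·ex + 2.88·ey = (0.9619,-0.4696)
θ=338°: B = A + 4.00·(cos338°, sin338°) = (3.7087, -1.4984)
θ=338°: |BD| = 2.7377
θ=338°: circle(B,10.00) ∩ circle(D,10.00): a=1.3689, h=9.9059
θ=338°:   candidates: C₊=(-0.5674,7.5412) cross=27.120; C₋=(10.2761,-9.0396) cross=-27.120
θ=338°:   branch - wants cross < 0 → take C=(10.2761,-9.0396) (cross=-27.120)
θ=338°: ex = (C−B)/|BC| = (0.6567,-0.7541); ey = (0.7541,0.6567)
θ=338°: P = B + -1.86·ex + 2.88·ey = (4.6591,1.7956)

θ=118°: 0.95 5.46
θ=189°: -2.58 2.51
θ=283°: 0.96 -0.47
θ=338°: 4.66 1.80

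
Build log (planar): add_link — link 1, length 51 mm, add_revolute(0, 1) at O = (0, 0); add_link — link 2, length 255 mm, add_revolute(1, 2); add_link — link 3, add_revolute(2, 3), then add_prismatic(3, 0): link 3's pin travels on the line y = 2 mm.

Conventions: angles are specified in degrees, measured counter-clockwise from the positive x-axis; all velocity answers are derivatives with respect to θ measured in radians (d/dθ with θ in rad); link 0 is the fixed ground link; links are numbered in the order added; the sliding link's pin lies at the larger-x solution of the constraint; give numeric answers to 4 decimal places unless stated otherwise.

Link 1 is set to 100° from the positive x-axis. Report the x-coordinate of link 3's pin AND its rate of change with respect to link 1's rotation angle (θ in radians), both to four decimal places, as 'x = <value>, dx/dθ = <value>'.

geometry: r = 51 mm, L = 255 mm, e = 2 mm
crank pin P = (r cos θ, r sin θ) = (-8.856057, 50.225195)
h = r sin θ − e = 50.225195 − 2 = 48.225195
x = r cos θ + √(L² − h²) = -8.856057 + 250.398344 = 241.542287
dx/dθ = −r sin θ − h·r cos θ/√(L² − h²) (θ in radians; h = 48.225195) = -48.519573

x = 241.5423, dx/dθ = -48.5196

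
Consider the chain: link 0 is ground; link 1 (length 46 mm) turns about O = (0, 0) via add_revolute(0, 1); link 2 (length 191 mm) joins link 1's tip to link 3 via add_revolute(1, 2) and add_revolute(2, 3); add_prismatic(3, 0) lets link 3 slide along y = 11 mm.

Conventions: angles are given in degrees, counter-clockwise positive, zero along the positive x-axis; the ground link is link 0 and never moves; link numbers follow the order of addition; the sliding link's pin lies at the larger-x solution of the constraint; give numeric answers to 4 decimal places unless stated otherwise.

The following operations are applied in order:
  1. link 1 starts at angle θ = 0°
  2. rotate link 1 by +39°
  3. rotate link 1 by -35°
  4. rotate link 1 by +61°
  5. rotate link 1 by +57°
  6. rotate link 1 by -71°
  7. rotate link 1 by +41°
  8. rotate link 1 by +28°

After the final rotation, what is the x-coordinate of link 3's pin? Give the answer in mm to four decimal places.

geometry: r = 46 mm, L = 191 mm, e = 11 mm; θ starts at 0°
rotate link 1 by +39°: θ ← 0° +39° = 39°
rotate link 1 by -35°: θ ← 39° -35° = 4°
rotate link 1 by +61°: θ ← 4° +61° = 65°
rotate link 1 by +57°: θ ← 65° +57° = 122°
rotate link 1 by -71°: θ ← 122° -71° = 51°
rotate link 1 by +41°: θ ← 51° +41° = 92°
rotate link 1 by +28°: θ ← 92° +28° = 120°
crank pin P = (r cos θ, r sin θ) = (-23.000000, 39.837169)
h = r sin θ − e = 39.837169 − 11 = 28.837169
x = r cos θ + √(L² − h²) = -23.000000 + 188.810534 = 165.810534

165.8105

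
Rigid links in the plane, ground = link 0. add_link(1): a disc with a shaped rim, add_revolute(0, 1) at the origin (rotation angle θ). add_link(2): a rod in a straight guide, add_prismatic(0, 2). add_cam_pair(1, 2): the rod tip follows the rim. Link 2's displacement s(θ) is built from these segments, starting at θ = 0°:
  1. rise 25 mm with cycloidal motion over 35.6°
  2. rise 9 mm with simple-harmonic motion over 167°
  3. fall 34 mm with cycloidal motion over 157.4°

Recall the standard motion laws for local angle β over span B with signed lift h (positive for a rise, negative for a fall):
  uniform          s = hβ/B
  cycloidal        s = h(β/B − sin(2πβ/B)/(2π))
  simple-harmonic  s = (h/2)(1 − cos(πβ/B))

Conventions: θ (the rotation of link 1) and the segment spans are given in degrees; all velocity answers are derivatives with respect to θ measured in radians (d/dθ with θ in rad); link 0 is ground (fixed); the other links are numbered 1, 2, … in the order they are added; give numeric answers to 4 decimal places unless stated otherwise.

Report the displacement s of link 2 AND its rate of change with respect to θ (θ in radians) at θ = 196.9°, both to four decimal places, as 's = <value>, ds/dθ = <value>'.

segment 1 (0° to 35.6°, cycloidal, h = 25) is passed completely: s = 0.0000 + (25) = 25.0000
θ = 196.9° falls in segment 2 (35.6° to 202.6°, simple-harmonic, h = 9): β = 196.9 − 35.6 = 161.3°, B = 167°; Δs = 9/2·(1 − cos(π·0.9659)) = 8.9742; s = 25.0000 + 8.9742 = 33.9742
velocity in seg [35.6°–202.6°] (simple-harmonic), θ in radians: β = 161.3° = 2.8152 rad, B = 167° = 2.9147 rad; ds/dθ = (πh/(2B)) sin(πβ/B) = (π·9/(2·2.9147)) sin(π·0.9659) = 0.519092 mm/rad

s = 33.9742, ds/dθ = 0.5191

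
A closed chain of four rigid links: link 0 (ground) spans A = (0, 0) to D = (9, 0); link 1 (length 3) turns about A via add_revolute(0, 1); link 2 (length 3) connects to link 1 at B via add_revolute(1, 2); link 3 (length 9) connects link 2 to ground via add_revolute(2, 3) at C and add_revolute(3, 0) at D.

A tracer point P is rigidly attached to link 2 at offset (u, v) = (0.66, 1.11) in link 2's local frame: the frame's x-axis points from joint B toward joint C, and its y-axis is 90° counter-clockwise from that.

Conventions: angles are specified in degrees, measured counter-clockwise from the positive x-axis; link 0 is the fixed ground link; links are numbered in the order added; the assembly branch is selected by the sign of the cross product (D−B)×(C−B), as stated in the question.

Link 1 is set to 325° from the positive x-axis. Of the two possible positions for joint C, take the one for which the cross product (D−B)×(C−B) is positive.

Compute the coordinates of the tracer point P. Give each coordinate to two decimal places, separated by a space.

A=(0,0), D=(9.00,0)
B = A + 3.00·(cos325°, sin325°) = (2.4575, -1.7207)
|BD| = 6.7650
circle(B,3.00) ∩ circle(D,9.00): a=-1.9390, h=2.2892
  candidates: C₊=(0.0000,-0.0000) cross=15.487; C₋=(1.1645,-4.4278) cross=-15.487
  branch + wants cross > 0 → take C=(0.0000,-0.0000) (cross=15.487)
ex = (C−B)/|BC| = (-0.8192,0.5736); ey = (-0.5736,-0.8192)
P = B + 0.66·ex + 1.11·ey = (1.2801,-2.2514)

1.28 -2.25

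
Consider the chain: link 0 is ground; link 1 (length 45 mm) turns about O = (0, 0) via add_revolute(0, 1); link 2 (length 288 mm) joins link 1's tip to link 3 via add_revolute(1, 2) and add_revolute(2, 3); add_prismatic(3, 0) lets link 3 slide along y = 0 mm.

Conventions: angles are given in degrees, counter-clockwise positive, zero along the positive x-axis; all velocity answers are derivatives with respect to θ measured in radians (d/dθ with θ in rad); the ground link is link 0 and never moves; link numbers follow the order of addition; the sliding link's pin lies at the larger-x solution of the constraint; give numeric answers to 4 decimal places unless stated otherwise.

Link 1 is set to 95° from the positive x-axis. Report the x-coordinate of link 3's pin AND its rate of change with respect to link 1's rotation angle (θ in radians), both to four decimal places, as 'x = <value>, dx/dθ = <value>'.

geometry: r = 45 mm, L = 288 mm, e = 0 mm
crank pin P = (r cos θ, r sin θ) = (-3.922008, 44.828761)
h = r sin θ − e = 44.828761 − 0 = 44.828761
x = r cos θ + √(L² − h²) = -3.922008 + 284.489687 = 280.567679
dx/dθ = −r sin θ − h·r cos θ/√(L² − h²) (θ in radians; h = 44.828761) = -44.210747

x = 280.5677, dx/dθ = -44.2107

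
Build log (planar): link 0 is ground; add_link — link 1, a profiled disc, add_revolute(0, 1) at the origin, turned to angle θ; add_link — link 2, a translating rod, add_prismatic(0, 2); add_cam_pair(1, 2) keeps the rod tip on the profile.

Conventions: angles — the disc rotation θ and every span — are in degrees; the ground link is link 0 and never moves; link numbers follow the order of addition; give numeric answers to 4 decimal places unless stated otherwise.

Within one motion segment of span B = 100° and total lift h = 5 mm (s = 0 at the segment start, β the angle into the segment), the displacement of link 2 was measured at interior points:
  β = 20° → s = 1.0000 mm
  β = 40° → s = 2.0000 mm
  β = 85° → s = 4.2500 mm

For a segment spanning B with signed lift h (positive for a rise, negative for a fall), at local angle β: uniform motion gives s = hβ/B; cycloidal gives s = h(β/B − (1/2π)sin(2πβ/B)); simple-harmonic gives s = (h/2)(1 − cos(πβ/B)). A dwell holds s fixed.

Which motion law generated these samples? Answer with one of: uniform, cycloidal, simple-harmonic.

candidates at β/B = r: uniform s = h·r (linear in β); cycloidal s = h·(r − sin(2πr)/(2π)); simple-harmonic s = (h/2)(1 − cos(πr))
β=20°: printed 1.0000 | uniform 1.0000, cycloidal 0.2432, simple-harmonic 0.4775
β=40°: printed 2.0000 | uniform 2.0000, cycloidal 1.5323, simple-harmonic 1.7275
β=85°: printed 4.2500 | uniform 4.2500, cycloidal 4.8938, simple-harmonic 4.7275
only one law matches every sample → uniform

uniform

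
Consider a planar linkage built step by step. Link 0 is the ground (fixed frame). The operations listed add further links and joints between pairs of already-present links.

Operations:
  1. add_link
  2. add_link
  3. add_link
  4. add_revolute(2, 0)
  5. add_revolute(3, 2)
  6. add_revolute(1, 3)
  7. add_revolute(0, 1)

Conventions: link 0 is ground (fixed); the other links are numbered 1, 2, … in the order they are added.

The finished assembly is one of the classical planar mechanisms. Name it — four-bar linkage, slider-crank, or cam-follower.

links: 4 (incl. ground); joints: 4 revolute, 0 prismatic, 0 higher (cam) pair, forming one closed loop
4 links in a single 4R loop → four-bar linkage

four-bar linkage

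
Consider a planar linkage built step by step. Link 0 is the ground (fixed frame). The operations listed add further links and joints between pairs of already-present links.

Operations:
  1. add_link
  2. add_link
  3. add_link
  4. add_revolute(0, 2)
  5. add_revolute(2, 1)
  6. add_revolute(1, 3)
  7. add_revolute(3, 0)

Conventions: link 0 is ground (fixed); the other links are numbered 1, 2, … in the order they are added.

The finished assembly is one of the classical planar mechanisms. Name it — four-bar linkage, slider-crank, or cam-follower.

links: 4 (incl. ground); joints: 4 revolute, 0 prismatic, 0 higher (cam) pair, forming one closed loop
4 links in a single 4R loop → four-bar linkage

four-bar linkage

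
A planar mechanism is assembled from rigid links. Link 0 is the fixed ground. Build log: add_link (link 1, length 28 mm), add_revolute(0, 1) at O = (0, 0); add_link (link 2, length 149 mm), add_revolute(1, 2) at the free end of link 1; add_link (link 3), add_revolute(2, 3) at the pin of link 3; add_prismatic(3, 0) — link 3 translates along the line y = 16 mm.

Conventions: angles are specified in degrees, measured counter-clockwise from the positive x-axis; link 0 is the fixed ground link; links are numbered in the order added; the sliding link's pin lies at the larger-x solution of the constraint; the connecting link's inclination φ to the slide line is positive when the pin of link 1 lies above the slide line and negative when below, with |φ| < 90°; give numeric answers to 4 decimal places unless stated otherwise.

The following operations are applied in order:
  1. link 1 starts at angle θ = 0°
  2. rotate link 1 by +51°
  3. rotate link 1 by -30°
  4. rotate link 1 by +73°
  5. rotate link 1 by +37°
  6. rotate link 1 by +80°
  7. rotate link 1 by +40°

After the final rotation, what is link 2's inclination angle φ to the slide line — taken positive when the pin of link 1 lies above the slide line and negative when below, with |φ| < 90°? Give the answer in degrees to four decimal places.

geometry: r = 28 mm, L = 149 mm, e = 16 mm; θ starts at 0°
rotate link 1 by +51°: θ ← 0° +51° = 51°
rotate link 1 by -30°: θ ← 51° -30° = 21°
rotate link 1 by +73°: θ ← 21° +73° = 94°
rotate link 1 by +37°: θ ← 94° +37° = 131°
rotate link 1 by +80°: θ ← 131° +80° = 211°
rotate link 1 by +40°: θ ← 211° +40° = 251°
h = r sin θ − e = -26.474520 − 16 = -42.474520
sin φ = h / L = -42.474520 / 149 = -0.28506389
φ = arcsin(-0.28506389) = -16.562668°

-16.5627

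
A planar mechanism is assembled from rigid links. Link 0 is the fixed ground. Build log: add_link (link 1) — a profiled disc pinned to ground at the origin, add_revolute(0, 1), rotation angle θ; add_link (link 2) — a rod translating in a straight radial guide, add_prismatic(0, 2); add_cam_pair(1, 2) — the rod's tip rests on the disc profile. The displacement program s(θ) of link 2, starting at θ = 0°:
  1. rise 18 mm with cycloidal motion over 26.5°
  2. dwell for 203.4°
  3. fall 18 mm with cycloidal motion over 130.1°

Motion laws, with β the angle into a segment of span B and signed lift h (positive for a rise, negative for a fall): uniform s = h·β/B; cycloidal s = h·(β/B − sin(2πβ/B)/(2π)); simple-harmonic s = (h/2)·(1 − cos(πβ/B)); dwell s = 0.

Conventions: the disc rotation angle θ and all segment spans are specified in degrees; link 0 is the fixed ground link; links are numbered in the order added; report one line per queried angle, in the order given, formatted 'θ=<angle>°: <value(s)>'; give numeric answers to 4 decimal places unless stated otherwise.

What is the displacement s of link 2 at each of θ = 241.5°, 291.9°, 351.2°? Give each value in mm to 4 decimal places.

seg 1 [0°–26.5°] cycloidal, h=18: full span → s += 18 → s = 18.0000
seg 2 [26.5°–229.9°] dwell: s stays 18.0000
seg 3 [229.9°–360°] cycloidal, h=-18: θ=241.5° here. β=11.6, B=130.1. -18·(0.0892 − sin(2π·0.0892)/(2π)) = -0.0826 → s = 17.9174
seg 3 [229.9°–360°] cycloidal, h=-18: θ=291.9° here. β=62, B=130.1. -18·(0.4766 − sin(2π·0.4766)/(2π)) = -8.1576 → s = 9.8424
seg 3 [229.9°–360°] cycloidal, h=-18: θ=351.2° here. β=121.3, B=130.1. -18·(0.9324 − sin(2π·0.9324)/(2π)) = -17.9637 → s = 0.0363

θ=241.5°: 17.9174
θ=291.9°: 9.8424
θ=351.2°: 0.0363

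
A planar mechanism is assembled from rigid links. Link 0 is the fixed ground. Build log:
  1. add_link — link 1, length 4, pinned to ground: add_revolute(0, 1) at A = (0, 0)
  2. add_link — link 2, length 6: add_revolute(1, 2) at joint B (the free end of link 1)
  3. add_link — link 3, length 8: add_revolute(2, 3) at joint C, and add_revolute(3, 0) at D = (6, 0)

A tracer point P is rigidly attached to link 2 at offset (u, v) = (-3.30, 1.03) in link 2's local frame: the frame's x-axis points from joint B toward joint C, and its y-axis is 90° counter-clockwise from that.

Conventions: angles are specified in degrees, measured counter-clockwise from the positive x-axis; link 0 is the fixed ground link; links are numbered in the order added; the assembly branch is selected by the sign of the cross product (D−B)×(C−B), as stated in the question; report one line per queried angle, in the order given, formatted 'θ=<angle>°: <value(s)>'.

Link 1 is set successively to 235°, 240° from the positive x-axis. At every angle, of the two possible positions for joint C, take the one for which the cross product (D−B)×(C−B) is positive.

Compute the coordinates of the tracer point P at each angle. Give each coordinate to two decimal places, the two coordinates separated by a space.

A=(0,0), D=(6.00,0)
θ=235°: B = A + 4.00·(cos235°, sin235°) = (-2.2943, -3.2766)
θ=235°: |BD| = 8.9181
θ=235°: circle(B,6.00) ∩ circle(D,8.00): a=2.8892, h=5.2586
θ=235°:   candidates: C₊=(-1.5393,2.6757) cross=46.896; C₋=(2.3249,-7.1059) cross=-46.896
θ=235°:   branch + wants cross > 0 → take C=(-1.5393,2.6757) (cross=46.896)
θ=235°: ex = (C−B)/|BC| = (0.1258,0.9921); ey = (-0.9921,0.1258)
θ=235°: P = B + -3.30·ex + 1.03·ey = (-3.7314,-6.4208)
θ=240°: B = A + 4.00·(cos240°, sin240°) = (-2.0000, -3.4641)
θ=240°: |BD| = 8.7178
θ=240°: circle(B,6.00) ∩ circle(D,8.00): a=2.7530, h=5.3311
θ=240°:   candidates: C₊=(-1.5921,2.5220) cross=46.476; C₋=(2.6447,-7.2624) cross=-46.476
θ=240°:   branch + wants cross > 0 → take C=(-1.5921,2.5220) (cross=46.476)
θ=240°: ex = (C−B)/|BC| = (0.0680,0.9977); ey = (-0.9977,0.0680)
θ=240°: P = B + -3.30·ex + 1.03·ey = (-3.2520,-6.6864)

θ=235°: -3.73 -6.42
θ=240°: -3.25 -6.69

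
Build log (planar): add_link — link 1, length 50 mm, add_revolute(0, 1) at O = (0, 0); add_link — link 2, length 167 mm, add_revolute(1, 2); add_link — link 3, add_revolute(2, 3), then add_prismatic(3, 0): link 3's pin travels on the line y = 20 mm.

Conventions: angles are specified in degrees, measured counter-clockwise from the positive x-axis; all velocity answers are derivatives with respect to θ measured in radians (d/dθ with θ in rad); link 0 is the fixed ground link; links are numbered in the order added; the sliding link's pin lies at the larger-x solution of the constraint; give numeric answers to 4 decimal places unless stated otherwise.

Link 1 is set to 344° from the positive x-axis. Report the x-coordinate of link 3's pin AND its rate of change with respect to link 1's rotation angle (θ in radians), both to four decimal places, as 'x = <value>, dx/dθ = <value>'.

geometry: r = 50 mm, L = 167 mm, e = 20 mm
crank pin P = (r cos θ, r sin θ) = (48.063085, -13.781868)
h = r sin θ − e = -13.781868 − 20 = -33.781868
x = r cos θ + √(L² − h²) = 48.063085 + 163.547502 = 211.610587
dx/dθ = −r sin θ − h·r cos θ/√(L² − h²) (θ in radians; h = -33.781868) = 23.709630

x = 211.6106, dx/dθ = 23.7096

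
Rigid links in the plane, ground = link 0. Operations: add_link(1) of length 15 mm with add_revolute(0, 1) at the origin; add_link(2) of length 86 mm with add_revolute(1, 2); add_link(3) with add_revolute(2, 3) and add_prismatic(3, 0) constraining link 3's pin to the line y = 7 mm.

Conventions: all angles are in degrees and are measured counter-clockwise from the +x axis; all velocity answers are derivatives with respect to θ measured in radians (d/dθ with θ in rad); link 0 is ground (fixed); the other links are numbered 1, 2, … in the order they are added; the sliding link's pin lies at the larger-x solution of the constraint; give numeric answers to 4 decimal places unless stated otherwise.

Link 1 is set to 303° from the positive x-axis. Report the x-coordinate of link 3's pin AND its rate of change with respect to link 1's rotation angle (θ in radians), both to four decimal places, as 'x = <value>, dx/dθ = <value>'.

geometry: r = 15 mm, L = 86 mm, e = 7 mm
crank pin P = (r cos θ, r sin θ) = (8.169586, -12.580059)
h = r sin θ − e = -12.580059 − 7 = -19.580059
x = r cos θ + √(L² − h²) = 8.169586 + 83.741395 = 91.910981
dx/dθ = −r sin θ − h·r cos θ/√(L² − h²) (θ in radians; h = -19.580059) = 14.490236

x = 91.9110, dx/dθ = 14.4902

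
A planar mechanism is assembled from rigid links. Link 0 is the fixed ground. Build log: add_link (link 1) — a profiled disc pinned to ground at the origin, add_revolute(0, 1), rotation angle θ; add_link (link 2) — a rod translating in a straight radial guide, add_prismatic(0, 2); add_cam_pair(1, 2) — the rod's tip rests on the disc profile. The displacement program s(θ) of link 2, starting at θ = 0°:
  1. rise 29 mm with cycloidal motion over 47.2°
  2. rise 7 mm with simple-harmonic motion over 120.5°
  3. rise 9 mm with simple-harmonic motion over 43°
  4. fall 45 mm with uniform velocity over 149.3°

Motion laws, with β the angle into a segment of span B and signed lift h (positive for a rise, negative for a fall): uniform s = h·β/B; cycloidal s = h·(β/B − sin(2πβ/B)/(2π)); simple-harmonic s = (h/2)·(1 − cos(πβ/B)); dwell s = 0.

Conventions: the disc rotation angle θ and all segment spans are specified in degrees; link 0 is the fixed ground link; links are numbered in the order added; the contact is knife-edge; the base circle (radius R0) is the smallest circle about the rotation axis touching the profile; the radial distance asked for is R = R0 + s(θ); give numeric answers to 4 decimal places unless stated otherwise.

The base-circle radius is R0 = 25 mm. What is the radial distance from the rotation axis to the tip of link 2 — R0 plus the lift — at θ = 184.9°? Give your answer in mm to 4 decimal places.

seg 1 [0°–47.2°] cycloidal, h=29: full span → s += 29 → s = 29.0000
seg 2 [47.2°–167.7°] simple-harmonic, h=7: full span → s += 7 → s = 36.0000
seg 3 [167.7°–210.7°] simple-harmonic, h=9: θ=184.9° here. β=17.2, B=43. 9/2·(1 − cos(π·0.4000)) = 3.1094 → s = 39.1094
R = R0 + s = 25 + 39.1094 = 64.1094

64.1094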